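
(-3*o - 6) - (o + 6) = -4*o - 12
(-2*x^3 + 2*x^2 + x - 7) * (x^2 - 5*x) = -2*x^5 + 12*x^4 - 9*x^3 - 12*x^2 + 35*x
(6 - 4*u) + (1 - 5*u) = 7 - 9*u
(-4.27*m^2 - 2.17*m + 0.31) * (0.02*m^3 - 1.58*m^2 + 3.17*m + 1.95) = -0.0854*m^5 + 6.7032*m^4 - 10.1011*m^3 - 15.6952*m^2 - 3.2488*m + 0.6045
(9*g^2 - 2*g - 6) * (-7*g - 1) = -63*g^3 + 5*g^2 + 44*g + 6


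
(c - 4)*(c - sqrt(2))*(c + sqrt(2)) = c^3 - 4*c^2 - 2*c + 8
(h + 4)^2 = h^2 + 8*h + 16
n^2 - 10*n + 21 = (n - 7)*(n - 3)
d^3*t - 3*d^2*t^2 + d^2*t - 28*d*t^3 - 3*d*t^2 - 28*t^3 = (d - 7*t)*(d + 4*t)*(d*t + t)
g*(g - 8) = g^2 - 8*g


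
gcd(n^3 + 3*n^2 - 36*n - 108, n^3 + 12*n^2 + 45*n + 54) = n^2 + 9*n + 18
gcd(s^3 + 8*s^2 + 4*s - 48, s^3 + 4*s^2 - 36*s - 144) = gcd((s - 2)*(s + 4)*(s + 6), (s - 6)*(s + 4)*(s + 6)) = s^2 + 10*s + 24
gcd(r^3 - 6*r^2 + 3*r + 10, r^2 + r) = r + 1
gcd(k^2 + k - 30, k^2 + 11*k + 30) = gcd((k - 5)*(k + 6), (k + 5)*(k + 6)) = k + 6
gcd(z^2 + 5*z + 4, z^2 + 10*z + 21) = 1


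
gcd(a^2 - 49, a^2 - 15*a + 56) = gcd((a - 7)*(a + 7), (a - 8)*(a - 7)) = a - 7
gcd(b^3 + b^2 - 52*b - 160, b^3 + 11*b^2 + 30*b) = b + 5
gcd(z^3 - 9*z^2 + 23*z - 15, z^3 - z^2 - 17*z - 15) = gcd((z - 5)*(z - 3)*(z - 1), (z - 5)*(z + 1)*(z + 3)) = z - 5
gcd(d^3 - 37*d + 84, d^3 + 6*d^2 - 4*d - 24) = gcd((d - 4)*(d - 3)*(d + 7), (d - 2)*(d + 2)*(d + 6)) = 1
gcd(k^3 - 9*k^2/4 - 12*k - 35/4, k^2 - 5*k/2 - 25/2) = k - 5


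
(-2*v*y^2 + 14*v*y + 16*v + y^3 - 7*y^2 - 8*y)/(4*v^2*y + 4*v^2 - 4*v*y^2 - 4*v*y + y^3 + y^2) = (y - 8)/(-2*v + y)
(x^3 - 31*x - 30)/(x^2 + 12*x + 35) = (x^2 - 5*x - 6)/(x + 7)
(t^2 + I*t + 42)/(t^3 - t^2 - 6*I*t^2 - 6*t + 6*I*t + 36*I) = (t + 7*I)/(t^2 - t - 6)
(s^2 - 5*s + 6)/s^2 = 1 - 5/s + 6/s^2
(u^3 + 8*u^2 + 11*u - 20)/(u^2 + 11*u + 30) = (u^2 + 3*u - 4)/(u + 6)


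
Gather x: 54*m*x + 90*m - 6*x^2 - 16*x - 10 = 90*m - 6*x^2 + x*(54*m - 16) - 10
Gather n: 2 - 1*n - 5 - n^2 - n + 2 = -n^2 - 2*n - 1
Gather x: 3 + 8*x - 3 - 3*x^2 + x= -3*x^2 + 9*x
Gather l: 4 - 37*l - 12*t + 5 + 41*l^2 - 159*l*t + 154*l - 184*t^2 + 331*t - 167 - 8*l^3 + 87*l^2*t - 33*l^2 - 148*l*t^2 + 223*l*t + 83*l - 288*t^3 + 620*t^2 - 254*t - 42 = -8*l^3 + l^2*(87*t + 8) + l*(-148*t^2 + 64*t + 200) - 288*t^3 + 436*t^2 + 65*t - 200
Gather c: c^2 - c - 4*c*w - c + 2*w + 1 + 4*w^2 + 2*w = c^2 + c*(-4*w - 2) + 4*w^2 + 4*w + 1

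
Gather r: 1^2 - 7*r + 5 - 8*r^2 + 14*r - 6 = -8*r^2 + 7*r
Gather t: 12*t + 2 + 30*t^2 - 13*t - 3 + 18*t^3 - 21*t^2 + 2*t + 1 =18*t^3 + 9*t^2 + t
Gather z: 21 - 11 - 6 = 4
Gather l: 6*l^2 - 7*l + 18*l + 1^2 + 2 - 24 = 6*l^2 + 11*l - 21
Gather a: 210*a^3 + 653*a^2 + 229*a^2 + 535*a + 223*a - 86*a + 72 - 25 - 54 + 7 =210*a^3 + 882*a^2 + 672*a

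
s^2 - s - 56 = (s - 8)*(s + 7)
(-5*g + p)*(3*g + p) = -15*g^2 - 2*g*p + p^2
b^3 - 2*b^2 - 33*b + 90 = (b - 5)*(b - 3)*(b + 6)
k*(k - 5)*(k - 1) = k^3 - 6*k^2 + 5*k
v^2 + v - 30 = (v - 5)*(v + 6)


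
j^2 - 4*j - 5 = (j - 5)*(j + 1)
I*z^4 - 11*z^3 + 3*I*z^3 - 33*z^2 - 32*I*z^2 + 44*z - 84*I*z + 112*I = (z + 4)*(z + 4*I)*(z + 7*I)*(I*z - I)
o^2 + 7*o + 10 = (o + 2)*(o + 5)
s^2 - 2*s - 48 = (s - 8)*(s + 6)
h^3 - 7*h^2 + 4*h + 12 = (h - 6)*(h - 2)*(h + 1)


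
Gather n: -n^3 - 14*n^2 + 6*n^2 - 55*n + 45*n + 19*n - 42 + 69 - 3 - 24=-n^3 - 8*n^2 + 9*n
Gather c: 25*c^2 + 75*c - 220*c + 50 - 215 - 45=25*c^2 - 145*c - 210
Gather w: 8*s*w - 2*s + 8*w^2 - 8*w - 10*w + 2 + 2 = -2*s + 8*w^2 + w*(8*s - 18) + 4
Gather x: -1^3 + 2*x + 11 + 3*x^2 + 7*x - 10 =3*x^2 + 9*x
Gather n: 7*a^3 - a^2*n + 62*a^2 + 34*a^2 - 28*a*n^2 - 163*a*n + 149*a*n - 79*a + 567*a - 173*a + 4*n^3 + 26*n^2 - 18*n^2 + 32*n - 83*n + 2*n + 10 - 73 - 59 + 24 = 7*a^3 + 96*a^2 + 315*a + 4*n^3 + n^2*(8 - 28*a) + n*(-a^2 - 14*a - 49) - 98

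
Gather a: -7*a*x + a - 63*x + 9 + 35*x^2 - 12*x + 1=a*(1 - 7*x) + 35*x^2 - 75*x + 10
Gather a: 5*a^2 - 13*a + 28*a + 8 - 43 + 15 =5*a^2 + 15*a - 20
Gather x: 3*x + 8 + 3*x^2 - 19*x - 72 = 3*x^2 - 16*x - 64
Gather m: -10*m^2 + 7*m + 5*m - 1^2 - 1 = -10*m^2 + 12*m - 2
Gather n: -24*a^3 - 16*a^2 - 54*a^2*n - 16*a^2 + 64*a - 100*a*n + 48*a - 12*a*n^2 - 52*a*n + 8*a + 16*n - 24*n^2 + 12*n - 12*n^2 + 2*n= -24*a^3 - 32*a^2 + 120*a + n^2*(-12*a - 36) + n*(-54*a^2 - 152*a + 30)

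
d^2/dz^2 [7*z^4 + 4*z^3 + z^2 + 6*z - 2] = 84*z^2 + 24*z + 2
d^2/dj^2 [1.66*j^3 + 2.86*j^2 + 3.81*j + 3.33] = 9.96*j + 5.72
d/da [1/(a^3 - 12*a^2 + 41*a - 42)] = (-3*a^2 + 24*a - 41)/(a^3 - 12*a^2 + 41*a - 42)^2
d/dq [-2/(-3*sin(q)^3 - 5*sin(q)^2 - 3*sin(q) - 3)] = 2*(-10*sin(q) + 9*cos(q)^2 - 12)*cos(q)/(3*sin(q)^3 + 5*sin(q)^2 + 3*sin(q) + 3)^2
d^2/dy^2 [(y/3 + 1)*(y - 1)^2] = 2*y + 2/3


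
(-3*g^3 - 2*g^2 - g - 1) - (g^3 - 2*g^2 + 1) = -4*g^3 - g - 2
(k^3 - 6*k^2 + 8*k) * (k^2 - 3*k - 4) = k^5 - 9*k^4 + 22*k^3 - 32*k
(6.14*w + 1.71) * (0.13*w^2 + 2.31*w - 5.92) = 0.7982*w^3 + 14.4057*w^2 - 32.3987*w - 10.1232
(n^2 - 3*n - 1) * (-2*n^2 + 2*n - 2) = -2*n^4 + 8*n^3 - 6*n^2 + 4*n + 2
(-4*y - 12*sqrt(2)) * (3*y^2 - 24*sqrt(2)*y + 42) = -12*y^3 + 60*sqrt(2)*y^2 + 408*y - 504*sqrt(2)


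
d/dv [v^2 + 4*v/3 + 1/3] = 2*v + 4/3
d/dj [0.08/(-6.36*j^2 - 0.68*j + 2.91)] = (1.0176*j + 0.0544)/(6.36*j^2 + 0.68*j - 2.91)^2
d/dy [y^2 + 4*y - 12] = 2*y + 4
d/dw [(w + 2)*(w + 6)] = 2*w + 8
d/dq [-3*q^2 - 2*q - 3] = -6*q - 2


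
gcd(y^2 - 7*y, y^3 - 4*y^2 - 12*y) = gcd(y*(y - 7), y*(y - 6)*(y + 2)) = y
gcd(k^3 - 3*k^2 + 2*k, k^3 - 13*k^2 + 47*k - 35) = k - 1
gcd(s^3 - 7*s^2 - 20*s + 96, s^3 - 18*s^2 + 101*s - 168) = s^2 - 11*s + 24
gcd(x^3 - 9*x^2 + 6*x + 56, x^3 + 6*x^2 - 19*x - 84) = x - 4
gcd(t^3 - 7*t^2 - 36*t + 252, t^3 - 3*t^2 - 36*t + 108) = t^2 - 36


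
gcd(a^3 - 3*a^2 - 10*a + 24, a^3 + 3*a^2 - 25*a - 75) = a + 3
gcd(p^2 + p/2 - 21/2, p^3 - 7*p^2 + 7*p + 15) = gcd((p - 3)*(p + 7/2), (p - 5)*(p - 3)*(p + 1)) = p - 3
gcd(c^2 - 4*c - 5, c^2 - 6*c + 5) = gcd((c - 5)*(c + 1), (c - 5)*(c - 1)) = c - 5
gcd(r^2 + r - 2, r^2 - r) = r - 1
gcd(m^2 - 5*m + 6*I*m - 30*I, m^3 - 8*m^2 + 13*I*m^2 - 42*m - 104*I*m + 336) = m + 6*I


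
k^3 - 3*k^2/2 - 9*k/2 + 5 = (k - 5/2)*(k - 1)*(k + 2)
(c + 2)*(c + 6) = c^2 + 8*c + 12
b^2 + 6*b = b*(b + 6)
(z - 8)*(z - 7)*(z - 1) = z^3 - 16*z^2 + 71*z - 56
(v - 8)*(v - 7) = v^2 - 15*v + 56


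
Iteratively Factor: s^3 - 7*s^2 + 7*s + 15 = (s + 1)*(s^2 - 8*s + 15) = (s - 5)*(s + 1)*(s - 3)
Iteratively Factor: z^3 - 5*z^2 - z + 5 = (z + 1)*(z^2 - 6*z + 5) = (z - 1)*(z + 1)*(z - 5)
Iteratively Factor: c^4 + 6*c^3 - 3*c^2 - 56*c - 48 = (c - 3)*(c^3 + 9*c^2 + 24*c + 16) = (c - 3)*(c + 4)*(c^2 + 5*c + 4) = (c - 3)*(c + 4)^2*(c + 1)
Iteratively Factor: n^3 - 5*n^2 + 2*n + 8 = (n - 4)*(n^2 - n - 2) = (n - 4)*(n - 2)*(n + 1)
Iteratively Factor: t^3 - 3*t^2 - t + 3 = (t - 3)*(t^2 - 1) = (t - 3)*(t - 1)*(t + 1)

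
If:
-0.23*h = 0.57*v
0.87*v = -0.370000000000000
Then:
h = 1.05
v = -0.43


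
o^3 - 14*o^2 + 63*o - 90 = (o - 6)*(o - 5)*(o - 3)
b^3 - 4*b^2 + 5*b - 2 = (b - 2)*(b - 1)^2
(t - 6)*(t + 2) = t^2 - 4*t - 12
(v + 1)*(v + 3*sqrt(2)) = v^2 + v + 3*sqrt(2)*v + 3*sqrt(2)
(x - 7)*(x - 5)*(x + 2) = x^3 - 10*x^2 + 11*x + 70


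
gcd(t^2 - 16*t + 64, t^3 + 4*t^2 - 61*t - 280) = t - 8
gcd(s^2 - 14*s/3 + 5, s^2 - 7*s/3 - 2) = s - 3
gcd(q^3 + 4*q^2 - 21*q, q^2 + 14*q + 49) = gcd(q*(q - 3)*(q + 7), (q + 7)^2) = q + 7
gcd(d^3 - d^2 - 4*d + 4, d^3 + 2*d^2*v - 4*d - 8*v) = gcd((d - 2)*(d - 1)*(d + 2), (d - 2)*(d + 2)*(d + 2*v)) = d^2 - 4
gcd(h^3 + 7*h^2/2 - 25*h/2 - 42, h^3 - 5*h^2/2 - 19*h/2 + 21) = h^2 - h/2 - 21/2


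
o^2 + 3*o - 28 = (o - 4)*(o + 7)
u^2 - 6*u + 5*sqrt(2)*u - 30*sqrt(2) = (u - 6)*(u + 5*sqrt(2))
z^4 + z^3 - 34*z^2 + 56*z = z*(z - 4)*(z - 2)*(z + 7)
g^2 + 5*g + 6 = (g + 2)*(g + 3)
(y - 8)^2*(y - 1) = y^3 - 17*y^2 + 80*y - 64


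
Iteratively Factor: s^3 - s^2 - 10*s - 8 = (s + 2)*(s^2 - 3*s - 4) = (s - 4)*(s + 2)*(s + 1)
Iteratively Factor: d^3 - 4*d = (d + 2)*(d^2 - 2*d) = d*(d + 2)*(d - 2)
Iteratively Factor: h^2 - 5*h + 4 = (h - 1)*(h - 4)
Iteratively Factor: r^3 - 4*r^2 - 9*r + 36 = (r - 4)*(r^2 - 9) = (r - 4)*(r + 3)*(r - 3)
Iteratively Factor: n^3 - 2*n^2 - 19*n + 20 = (n - 5)*(n^2 + 3*n - 4) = (n - 5)*(n + 4)*(n - 1)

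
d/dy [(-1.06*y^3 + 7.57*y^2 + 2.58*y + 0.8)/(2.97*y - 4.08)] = (-6.2964*y^3 + 35.4573*y^2 - 61.7712*y - 12.9024)/(8.8209*y^2 - 24.2352*y + 16.6464)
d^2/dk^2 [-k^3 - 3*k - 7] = -6*k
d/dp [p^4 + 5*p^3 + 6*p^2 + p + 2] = 4*p^3 + 15*p^2 + 12*p + 1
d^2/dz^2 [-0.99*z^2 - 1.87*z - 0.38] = -1.98000000000000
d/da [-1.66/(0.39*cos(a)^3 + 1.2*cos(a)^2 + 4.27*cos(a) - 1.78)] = (1.9422*sin(a)^2 - 3.984*cos(a) - 9.0304)*sin(a)/(0.39*cos(a)^3 + 1.2*cos(a)^2 + 4.27*cos(a) - 1.78)^2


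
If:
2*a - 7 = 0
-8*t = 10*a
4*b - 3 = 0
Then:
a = 7/2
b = 3/4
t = -35/8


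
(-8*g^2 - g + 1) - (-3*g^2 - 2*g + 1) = -5*g^2 + g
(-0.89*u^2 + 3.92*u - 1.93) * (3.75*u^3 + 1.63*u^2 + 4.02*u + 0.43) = -3.3375*u^5 + 13.2493*u^4 - 4.4257*u^3 + 12.2298*u^2 - 6.073*u - 0.8299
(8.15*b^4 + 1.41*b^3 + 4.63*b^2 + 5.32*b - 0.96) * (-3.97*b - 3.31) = -32.3555*b^5 - 32.5742*b^4 - 23.0482*b^3 - 36.4457*b^2 - 13.798*b + 3.1776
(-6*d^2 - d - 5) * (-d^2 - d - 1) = 6*d^4 + 7*d^3 + 12*d^2 + 6*d + 5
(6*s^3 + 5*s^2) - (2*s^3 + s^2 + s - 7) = 4*s^3 + 4*s^2 - s + 7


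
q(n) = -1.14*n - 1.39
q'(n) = -1.14000000000000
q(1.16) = -2.71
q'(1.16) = -1.14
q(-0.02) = -1.37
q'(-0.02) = -1.14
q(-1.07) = -0.17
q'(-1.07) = -1.14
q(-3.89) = 3.04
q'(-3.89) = -1.14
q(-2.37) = 1.31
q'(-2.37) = -1.14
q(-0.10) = -1.28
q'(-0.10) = -1.14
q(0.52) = -1.98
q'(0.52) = -1.14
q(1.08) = -2.62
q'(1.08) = -1.14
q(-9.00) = 8.87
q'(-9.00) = -1.14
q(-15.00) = 15.71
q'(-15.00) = -1.14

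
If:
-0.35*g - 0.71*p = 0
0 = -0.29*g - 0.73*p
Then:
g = 0.00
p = 0.00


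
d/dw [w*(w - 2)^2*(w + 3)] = 4*w^3 - 3*w^2 - 16*w + 12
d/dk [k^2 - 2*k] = 2*k - 2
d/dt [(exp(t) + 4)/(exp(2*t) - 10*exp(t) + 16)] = (-2*(exp(t) - 5)*(exp(t) + 4) + exp(2*t) - 10*exp(t) + 16)*exp(t)/(exp(2*t) - 10*exp(t) + 16)^2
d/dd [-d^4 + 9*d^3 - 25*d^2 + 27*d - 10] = -4*d^3 + 27*d^2 - 50*d + 27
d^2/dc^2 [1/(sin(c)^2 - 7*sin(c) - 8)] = (-4*sin(c)^3 + 25*sin(c)^2 - 100*sin(c) + 114)/((sin(c) - 8)^3*(sin(c) + 1)^2)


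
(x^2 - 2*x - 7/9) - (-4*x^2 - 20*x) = 5*x^2 + 18*x - 7/9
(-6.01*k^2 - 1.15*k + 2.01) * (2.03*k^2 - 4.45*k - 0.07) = -12.2003*k^4 + 24.41*k^3 + 9.6185*k^2 - 8.864*k - 0.1407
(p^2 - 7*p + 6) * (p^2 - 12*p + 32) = p^4 - 19*p^3 + 122*p^2 - 296*p + 192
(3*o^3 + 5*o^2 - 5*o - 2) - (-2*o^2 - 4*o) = 3*o^3 + 7*o^2 - o - 2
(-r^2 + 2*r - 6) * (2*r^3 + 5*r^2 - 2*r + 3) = -2*r^5 - r^4 - 37*r^2 + 18*r - 18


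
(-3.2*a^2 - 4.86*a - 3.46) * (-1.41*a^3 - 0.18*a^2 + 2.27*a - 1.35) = 4.512*a^5 + 7.4286*a^4 - 1.5106*a^3 - 6.0894*a^2 - 1.2932*a + 4.671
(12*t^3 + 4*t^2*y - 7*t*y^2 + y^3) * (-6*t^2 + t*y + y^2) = -72*t^5 - 12*t^4*y + 58*t^3*y^2 - 9*t^2*y^3 - 6*t*y^4 + y^5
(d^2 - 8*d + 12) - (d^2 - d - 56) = 68 - 7*d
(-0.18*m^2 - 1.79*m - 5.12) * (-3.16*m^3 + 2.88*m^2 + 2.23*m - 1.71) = 0.5688*m^5 + 5.138*m^4 + 10.6226*m^3 - 18.4295*m^2 - 8.3567*m + 8.7552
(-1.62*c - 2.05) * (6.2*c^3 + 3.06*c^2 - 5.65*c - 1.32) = -10.044*c^4 - 17.6672*c^3 + 2.88*c^2 + 13.7209*c + 2.706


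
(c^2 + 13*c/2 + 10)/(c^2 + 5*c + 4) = (c + 5/2)/(c + 1)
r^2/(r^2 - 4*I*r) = r/(r - 4*I)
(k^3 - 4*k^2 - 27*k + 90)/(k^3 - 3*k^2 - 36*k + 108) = (k + 5)/(k + 6)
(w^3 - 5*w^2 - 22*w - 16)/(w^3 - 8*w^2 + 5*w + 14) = (w^2 - 6*w - 16)/(w^2 - 9*w + 14)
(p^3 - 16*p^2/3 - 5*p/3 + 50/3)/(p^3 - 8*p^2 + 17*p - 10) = (p + 5/3)/(p - 1)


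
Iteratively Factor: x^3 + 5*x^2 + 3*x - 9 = (x + 3)*(x^2 + 2*x - 3) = (x + 3)^2*(x - 1)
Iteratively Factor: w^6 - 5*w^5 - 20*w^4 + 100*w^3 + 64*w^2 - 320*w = (w + 4)*(w^5 - 9*w^4 + 16*w^3 + 36*w^2 - 80*w) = (w - 4)*(w + 4)*(w^4 - 5*w^3 - 4*w^2 + 20*w) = (w - 4)*(w + 2)*(w + 4)*(w^3 - 7*w^2 + 10*w) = w*(w - 4)*(w + 2)*(w + 4)*(w^2 - 7*w + 10) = w*(w - 4)*(w - 2)*(w + 2)*(w + 4)*(w - 5)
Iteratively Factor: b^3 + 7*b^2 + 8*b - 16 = (b - 1)*(b^2 + 8*b + 16) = (b - 1)*(b + 4)*(b + 4)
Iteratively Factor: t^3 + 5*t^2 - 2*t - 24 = (t + 4)*(t^2 + t - 6) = (t + 3)*(t + 4)*(t - 2)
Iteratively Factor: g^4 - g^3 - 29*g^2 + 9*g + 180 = (g + 4)*(g^3 - 5*g^2 - 9*g + 45) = (g + 3)*(g + 4)*(g^2 - 8*g + 15) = (g - 3)*(g + 3)*(g + 4)*(g - 5)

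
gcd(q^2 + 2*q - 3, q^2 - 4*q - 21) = q + 3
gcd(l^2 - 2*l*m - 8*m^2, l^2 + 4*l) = 1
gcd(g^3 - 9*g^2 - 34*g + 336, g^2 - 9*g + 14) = g - 7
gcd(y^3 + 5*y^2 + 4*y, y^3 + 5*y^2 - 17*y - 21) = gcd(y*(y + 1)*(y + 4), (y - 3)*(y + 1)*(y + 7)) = y + 1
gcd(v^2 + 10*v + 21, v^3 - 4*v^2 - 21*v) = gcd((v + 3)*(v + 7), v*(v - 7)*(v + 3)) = v + 3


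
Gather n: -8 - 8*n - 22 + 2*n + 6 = -6*n - 24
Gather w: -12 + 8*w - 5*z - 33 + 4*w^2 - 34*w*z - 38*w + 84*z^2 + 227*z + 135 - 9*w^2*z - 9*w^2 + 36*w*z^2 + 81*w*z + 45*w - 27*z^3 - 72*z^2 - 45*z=w^2*(-9*z - 5) + w*(36*z^2 + 47*z + 15) - 27*z^3 + 12*z^2 + 177*z + 90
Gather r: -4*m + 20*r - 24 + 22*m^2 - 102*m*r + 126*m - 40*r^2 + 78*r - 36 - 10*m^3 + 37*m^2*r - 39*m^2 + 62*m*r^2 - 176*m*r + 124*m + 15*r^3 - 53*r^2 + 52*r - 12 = -10*m^3 - 17*m^2 + 246*m + 15*r^3 + r^2*(62*m - 93) + r*(37*m^2 - 278*m + 150) - 72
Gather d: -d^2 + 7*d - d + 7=-d^2 + 6*d + 7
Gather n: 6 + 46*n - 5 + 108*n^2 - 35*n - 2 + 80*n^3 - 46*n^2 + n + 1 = 80*n^3 + 62*n^2 + 12*n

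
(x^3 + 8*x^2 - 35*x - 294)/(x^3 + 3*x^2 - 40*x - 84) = (x + 7)/(x + 2)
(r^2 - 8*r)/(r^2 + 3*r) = (r - 8)/(r + 3)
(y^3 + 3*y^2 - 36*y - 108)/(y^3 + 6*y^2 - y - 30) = (y^2 - 36)/(y^2 + 3*y - 10)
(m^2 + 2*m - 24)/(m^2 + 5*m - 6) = (m - 4)/(m - 1)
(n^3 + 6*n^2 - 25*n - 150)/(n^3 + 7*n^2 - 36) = (n^2 - 25)/(n^2 + n - 6)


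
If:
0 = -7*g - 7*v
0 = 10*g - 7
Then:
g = 7/10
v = -7/10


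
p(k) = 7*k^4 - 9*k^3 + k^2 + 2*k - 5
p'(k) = 28*k^3 - 27*k^2 + 2*k + 2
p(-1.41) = 47.06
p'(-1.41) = -132.99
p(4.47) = 2014.74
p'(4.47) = 1972.27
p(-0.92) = 6.03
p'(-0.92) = -44.50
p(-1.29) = 32.79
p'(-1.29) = -105.62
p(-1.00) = 10.00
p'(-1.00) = -55.00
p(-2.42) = 363.65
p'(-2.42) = -557.79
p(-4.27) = 3032.45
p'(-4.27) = -2678.75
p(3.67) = 840.81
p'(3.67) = 1029.74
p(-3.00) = 808.00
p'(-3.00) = -1003.00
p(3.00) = 334.00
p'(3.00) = 521.00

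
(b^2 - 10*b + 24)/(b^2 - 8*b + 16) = (b - 6)/(b - 4)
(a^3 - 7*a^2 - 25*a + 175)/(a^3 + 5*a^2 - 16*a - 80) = (a^2 - 12*a + 35)/(a^2 - 16)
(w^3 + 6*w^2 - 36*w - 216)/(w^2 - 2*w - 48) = (w^2 - 36)/(w - 8)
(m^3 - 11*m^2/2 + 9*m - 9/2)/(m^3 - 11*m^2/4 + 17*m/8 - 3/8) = 4*(m - 3)/(4*m - 1)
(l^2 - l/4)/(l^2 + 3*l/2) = (4*l - 1)/(2*(2*l + 3))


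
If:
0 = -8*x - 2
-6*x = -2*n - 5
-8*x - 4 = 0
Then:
No Solution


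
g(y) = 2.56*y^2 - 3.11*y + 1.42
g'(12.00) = 58.33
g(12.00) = 332.74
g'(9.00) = 42.97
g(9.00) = 180.79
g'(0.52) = -0.45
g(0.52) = 0.50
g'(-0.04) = -3.31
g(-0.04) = 1.55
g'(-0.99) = -8.18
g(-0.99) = 7.01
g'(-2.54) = -16.11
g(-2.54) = 25.84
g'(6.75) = 31.45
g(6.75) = 97.07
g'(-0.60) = -6.18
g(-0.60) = 4.21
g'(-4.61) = -26.71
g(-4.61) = 70.16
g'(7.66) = 36.11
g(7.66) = 127.81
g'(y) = 5.12*y - 3.11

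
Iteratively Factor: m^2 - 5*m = (m)*(m - 5)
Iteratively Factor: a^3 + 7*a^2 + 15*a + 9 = (a + 1)*(a^2 + 6*a + 9) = (a + 1)*(a + 3)*(a + 3)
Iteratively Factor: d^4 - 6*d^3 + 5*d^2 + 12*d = (d + 1)*(d^3 - 7*d^2 + 12*d) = (d - 3)*(d + 1)*(d^2 - 4*d) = d*(d - 3)*(d + 1)*(d - 4)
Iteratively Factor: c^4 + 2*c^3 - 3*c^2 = (c - 1)*(c^3 + 3*c^2) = c*(c - 1)*(c^2 + 3*c) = c^2*(c - 1)*(c + 3)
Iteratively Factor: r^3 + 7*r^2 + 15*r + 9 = (r + 1)*(r^2 + 6*r + 9) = (r + 1)*(r + 3)*(r + 3)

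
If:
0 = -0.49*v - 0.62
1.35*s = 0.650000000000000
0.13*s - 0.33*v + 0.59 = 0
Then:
No Solution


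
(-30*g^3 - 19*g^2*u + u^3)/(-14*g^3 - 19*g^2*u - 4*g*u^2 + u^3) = (-15*g^2 - 2*g*u + u^2)/(-7*g^2 - 6*g*u + u^2)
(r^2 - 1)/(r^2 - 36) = (r^2 - 1)/(r^2 - 36)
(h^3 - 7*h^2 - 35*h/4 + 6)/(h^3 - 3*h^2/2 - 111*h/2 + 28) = (h + 3/2)/(h + 7)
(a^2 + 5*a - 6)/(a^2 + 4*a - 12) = (a - 1)/(a - 2)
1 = 1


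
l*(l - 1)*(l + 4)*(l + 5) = l^4 + 8*l^3 + 11*l^2 - 20*l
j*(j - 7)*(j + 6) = j^3 - j^2 - 42*j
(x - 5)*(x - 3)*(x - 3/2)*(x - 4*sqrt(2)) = x^4 - 19*x^3/2 - 4*sqrt(2)*x^3 + 27*x^2 + 38*sqrt(2)*x^2 - 108*sqrt(2)*x - 45*x/2 + 90*sqrt(2)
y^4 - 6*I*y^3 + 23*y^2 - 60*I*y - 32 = (y - 8*I)*(y - I)^2*(y + 4*I)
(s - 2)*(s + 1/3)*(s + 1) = s^3 - 2*s^2/3 - 7*s/3 - 2/3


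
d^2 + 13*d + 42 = (d + 6)*(d + 7)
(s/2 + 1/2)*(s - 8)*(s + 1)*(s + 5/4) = s^4/2 - 19*s^3/8 - 45*s^2/4 - 107*s/8 - 5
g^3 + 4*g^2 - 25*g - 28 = (g - 4)*(g + 1)*(g + 7)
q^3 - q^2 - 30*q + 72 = (q - 4)*(q - 3)*(q + 6)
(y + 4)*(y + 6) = y^2 + 10*y + 24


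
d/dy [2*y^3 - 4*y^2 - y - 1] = 6*y^2 - 8*y - 1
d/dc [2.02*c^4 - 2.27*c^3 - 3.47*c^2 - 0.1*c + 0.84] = 8.08*c^3 - 6.81*c^2 - 6.94*c - 0.1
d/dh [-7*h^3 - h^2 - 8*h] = -21*h^2 - 2*h - 8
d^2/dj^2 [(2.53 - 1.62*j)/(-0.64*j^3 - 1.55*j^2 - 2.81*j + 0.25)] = (3.981312*j^5 - 2.793216*j^4 - 38.198876*j^3 - 60.659262*j^2 - 64.77879*j - 39.638916)/(0.262144*j^9 + 1.90464*j^8 + 8.065728*j^7 + 20.141795*j^6 + 33.925587*j^5 + 32.21739*j^4 + 15.774791*j^3 - 5.63145*j^2 + 0.526875*j - 0.015625)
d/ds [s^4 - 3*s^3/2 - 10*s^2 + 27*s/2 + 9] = 4*s^3 - 9*s^2/2 - 20*s + 27/2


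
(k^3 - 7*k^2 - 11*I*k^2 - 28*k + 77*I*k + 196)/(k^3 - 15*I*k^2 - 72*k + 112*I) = (k - 7)/(k - 4*I)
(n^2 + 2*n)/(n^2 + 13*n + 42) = n*(n + 2)/(n^2 + 13*n + 42)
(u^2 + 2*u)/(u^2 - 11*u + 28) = u*(u + 2)/(u^2 - 11*u + 28)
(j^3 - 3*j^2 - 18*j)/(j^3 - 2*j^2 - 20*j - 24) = j*(j + 3)/(j^2 + 4*j + 4)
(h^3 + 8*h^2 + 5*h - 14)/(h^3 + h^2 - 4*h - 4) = (h^2 + 6*h - 7)/(h^2 - h - 2)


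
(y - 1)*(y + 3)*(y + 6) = y^3 + 8*y^2 + 9*y - 18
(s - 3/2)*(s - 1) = s^2 - 5*s/2 + 3/2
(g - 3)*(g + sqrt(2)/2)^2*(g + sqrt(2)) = g^4 - 3*g^3 + 2*sqrt(2)*g^3 - 6*sqrt(2)*g^2 + 5*g^2/2 - 15*g/2 + sqrt(2)*g/2 - 3*sqrt(2)/2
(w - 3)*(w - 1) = w^2 - 4*w + 3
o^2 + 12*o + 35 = (o + 5)*(o + 7)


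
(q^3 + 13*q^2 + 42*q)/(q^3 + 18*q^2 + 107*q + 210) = q/(q + 5)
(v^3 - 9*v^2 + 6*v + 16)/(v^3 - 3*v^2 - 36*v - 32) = (v - 2)/(v + 4)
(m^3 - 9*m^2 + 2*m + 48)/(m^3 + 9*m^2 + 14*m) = (m^2 - 11*m + 24)/(m*(m + 7))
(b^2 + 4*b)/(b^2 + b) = (b + 4)/(b + 1)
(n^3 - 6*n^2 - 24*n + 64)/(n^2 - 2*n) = n - 4 - 32/n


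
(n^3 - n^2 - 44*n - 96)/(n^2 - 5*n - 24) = n + 4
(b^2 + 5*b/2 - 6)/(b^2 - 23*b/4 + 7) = 2*(2*b^2 + 5*b - 12)/(4*b^2 - 23*b + 28)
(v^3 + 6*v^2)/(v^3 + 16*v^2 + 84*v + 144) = v^2/(v^2 + 10*v + 24)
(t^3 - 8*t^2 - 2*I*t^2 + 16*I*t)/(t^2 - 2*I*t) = t - 8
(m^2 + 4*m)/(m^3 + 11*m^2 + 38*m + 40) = m/(m^2 + 7*m + 10)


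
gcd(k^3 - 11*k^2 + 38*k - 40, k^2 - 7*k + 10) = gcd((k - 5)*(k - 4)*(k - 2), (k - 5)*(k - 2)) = k^2 - 7*k + 10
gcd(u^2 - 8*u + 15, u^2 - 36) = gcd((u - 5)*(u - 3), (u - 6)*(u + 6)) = 1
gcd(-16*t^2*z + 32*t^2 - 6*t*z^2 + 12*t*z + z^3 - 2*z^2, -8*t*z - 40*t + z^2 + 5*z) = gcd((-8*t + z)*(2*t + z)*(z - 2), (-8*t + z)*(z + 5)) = -8*t + z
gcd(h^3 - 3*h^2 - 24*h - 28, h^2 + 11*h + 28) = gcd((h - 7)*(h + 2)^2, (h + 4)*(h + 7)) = 1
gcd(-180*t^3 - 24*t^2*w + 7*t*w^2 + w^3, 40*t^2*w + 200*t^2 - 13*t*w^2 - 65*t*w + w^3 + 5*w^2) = 5*t - w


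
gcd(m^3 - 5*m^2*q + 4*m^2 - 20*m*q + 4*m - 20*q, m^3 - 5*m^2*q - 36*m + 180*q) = -m + 5*q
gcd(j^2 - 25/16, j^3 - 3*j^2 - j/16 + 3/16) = 1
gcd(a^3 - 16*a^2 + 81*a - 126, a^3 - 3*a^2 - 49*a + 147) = a^2 - 10*a + 21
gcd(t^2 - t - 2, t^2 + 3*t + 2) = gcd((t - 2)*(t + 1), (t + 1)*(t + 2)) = t + 1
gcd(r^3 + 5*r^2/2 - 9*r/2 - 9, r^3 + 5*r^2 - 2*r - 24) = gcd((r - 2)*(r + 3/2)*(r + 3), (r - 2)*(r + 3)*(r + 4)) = r^2 + r - 6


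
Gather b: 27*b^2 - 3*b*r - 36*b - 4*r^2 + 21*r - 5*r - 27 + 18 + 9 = 27*b^2 + b*(-3*r - 36) - 4*r^2 + 16*r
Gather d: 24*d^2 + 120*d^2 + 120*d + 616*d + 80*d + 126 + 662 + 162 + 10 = 144*d^2 + 816*d + 960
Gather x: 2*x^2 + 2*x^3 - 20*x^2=2*x^3 - 18*x^2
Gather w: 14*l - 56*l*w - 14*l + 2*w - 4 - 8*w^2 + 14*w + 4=-8*w^2 + w*(16 - 56*l)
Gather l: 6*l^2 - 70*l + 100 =6*l^2 - 70*l + 100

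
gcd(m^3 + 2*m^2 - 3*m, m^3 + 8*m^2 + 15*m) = m^2 + 3*m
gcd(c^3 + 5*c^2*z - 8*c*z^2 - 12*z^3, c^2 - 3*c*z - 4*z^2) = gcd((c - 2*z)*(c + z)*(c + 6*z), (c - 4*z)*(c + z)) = c + z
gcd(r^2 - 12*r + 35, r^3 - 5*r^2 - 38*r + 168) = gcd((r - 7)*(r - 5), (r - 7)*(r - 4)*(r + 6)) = r - 7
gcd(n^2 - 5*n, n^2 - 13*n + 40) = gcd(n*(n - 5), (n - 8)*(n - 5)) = n - 5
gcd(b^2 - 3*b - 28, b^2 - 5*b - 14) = b - 7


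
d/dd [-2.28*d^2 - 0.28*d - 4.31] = -4.56*d - 0.28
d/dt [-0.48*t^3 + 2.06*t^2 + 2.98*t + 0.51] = -1.44*t^2 + 4.12*t + 2.98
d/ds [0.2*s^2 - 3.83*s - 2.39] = 0.4*s - 3.83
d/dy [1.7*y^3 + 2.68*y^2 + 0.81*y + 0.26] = 5.1*y^2 + 5.36*y + 0.81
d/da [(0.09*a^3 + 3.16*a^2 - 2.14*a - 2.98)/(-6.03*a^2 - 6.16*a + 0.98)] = (-0.5427*a^4 - 1.1088*a^3 - 32.1052*a^2 - 29.7452*a - 20.454)/(36.3609*a^4 + 74.2896*a^3 + 26.1268*a^2 - 12.0736*a + 0.9604)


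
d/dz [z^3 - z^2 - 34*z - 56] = 3*z^2 - 2*z - 34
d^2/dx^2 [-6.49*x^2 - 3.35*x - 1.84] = -12.9800000000000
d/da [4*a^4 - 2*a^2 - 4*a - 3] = 16*a^3 - 4*a - 4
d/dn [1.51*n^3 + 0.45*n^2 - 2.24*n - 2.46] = 4.53*n^2 + 0.9*n - 2.24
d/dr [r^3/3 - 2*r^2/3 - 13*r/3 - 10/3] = r^2 - 4*r/3 - 13/3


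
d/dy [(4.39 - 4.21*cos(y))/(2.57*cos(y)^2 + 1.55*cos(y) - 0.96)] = (-10.8197*cos(y)^2 + 22.5646*cos(y) + 2.7629)*sin(y)/(6.6049*cos(y)^4 + 7.967*cos(y)^3 - 2.5319*cos(y)^2 - 2.976*cos(y) + 0.9216)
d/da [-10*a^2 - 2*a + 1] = -20*a - 2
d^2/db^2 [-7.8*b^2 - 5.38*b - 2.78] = -15.6000000000000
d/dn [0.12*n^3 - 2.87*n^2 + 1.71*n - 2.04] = 0.36*n^2 - 5.74*n + 1.71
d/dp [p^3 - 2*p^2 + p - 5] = 3*p^2 - 4*p + 1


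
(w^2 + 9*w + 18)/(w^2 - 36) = (w + 3)/(w - 6)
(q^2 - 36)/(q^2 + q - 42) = (q + 6)/(q + 7)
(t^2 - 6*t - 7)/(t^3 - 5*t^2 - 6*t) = (t - 7)/(t*(t - 6))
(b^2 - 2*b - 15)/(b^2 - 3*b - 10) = (b + 3)/(b + 2)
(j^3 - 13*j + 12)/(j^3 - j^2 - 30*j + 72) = (j^2 + 3*j - 4)/(j^2 + 2*j - 24)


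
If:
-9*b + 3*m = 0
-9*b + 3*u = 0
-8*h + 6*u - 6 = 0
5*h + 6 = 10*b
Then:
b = -9/5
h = -24/5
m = -27/5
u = -27/5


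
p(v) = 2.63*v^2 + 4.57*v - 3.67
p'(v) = 5.26*v + 4.57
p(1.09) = 4.44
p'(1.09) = 10.30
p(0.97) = 3.24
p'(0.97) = 9.67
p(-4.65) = 31.95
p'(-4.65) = -19.89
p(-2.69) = 3.07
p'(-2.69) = -9.58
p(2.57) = 25.45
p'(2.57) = 18.09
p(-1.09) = -5.53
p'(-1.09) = -1.16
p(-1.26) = -5.25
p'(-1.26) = -2.06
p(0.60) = 0.02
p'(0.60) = 7.73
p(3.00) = 33.71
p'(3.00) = 20.35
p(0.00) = -3.67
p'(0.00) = 4.57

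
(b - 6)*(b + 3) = b^2 - 3*b - 18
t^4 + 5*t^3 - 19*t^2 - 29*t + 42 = (t - 3)*(t - 1)*(t + 2)*(t + 7)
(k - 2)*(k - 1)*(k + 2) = k^3 - k^2 - 4*k + 4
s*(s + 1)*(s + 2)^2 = s^4 + 5*s^3 + 8*s^2 + 4*s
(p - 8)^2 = p^2 - 16*p + 64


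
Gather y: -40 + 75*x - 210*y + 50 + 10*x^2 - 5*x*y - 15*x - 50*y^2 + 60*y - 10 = 10*x^2 + 60*x - 50*y^2 + y*(-5*x - 150)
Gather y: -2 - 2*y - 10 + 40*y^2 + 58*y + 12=40*y^2 + 56*y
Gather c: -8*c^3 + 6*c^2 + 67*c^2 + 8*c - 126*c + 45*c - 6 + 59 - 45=-8*c^3 + 73*c^2 - 73*c + 8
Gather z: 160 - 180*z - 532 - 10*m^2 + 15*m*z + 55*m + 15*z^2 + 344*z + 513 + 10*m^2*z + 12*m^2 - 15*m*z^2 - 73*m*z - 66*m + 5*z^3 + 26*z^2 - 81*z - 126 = 2*m^2 - 11*m + 5*z^3 + z^2*(41 - 15*m) + z*(10*m^2 - 58*m + 83) + 15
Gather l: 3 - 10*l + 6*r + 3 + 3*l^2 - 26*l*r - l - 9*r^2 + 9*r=3*l^2 + l*(-26*r - 11) - 9*r^2 + 15*r + 6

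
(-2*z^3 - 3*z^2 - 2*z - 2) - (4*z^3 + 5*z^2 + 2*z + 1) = -6*z^3 - 8*z^2 - 4*z - 3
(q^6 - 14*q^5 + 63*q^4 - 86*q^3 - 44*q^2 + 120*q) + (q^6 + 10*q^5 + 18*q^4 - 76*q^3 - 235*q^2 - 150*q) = 2*q^6 - 4*q^5 + 81*q^4 - 162*q^3 - 279*q^2 - 30*q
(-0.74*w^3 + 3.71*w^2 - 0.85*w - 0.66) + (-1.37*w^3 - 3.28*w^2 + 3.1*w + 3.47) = -2.11*w^3 + 0.43*w^2 + 2.25*w + 2.81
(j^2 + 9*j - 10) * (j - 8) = j^3 + j^2 - 82*j + 80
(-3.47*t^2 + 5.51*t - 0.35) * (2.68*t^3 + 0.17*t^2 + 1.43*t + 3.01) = -9.2996*t^5 + 14.1769*t^4 - 4.9634*t^3 - 2.6249*t^2 + 16.0846*t - 1.0535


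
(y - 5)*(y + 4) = y^2 - y - 20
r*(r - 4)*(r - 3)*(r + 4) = r^4 - 3*r^3 - 16*r^2 + 48*r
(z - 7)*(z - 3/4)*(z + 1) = z^3 - 27*z^2/4 - 5*z/2 + 21/4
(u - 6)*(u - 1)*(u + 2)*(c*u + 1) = c*u^4 - 5*c*u^3 - 8*c*u^2 + 12*c*u + u^3 - 5*u^2 - 8*u + 12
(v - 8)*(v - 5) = v^2 - 13*v + 40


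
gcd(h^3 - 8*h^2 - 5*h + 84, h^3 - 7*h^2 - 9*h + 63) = h^2 - 4*h - 21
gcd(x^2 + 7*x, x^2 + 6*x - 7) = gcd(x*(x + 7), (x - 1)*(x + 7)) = x + 7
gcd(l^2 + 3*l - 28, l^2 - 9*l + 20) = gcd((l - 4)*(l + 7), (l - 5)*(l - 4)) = l - 4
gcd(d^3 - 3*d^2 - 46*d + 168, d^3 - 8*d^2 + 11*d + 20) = d - 4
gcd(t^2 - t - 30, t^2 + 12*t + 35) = t + 5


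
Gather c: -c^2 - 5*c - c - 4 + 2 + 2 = -c^2 - 6*c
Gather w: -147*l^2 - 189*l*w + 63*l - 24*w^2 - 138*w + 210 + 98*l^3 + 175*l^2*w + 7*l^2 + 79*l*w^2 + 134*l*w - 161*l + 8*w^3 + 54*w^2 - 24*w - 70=98*l^3 - 140*l^2 - 98*l + 8*w^3 + w^2*(79*l + 30) + w*(175*l^2 - 55*l - 162) + 140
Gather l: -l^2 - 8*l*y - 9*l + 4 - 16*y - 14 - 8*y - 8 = -l^2 + l*(-8*y - 9) - 24*y - 18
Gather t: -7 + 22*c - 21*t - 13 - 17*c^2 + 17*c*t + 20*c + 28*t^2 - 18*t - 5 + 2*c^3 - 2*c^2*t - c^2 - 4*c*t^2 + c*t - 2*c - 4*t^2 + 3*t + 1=2*c^3 - 18*c^2 + 40*c + t^2*(24 - 4*c) + t*(-2*c^2 + 18*c - 36) - 24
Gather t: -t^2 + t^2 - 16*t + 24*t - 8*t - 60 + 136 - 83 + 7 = 0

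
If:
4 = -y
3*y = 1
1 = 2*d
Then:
No Solution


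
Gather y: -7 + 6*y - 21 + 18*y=24*y - 28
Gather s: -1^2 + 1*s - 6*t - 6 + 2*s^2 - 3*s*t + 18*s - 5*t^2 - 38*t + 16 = 2*s^2 + s*(19 - 3*t) - 5*t^2 - 44*t + 9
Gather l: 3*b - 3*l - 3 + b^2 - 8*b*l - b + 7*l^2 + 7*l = b^2 + 2*b + 7*l^2 + l*(4 - 8*b) - 3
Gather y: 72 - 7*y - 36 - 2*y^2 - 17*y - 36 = -2*y^2 - 24*y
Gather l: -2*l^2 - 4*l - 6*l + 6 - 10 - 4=-2*l^2 - 10*l - 8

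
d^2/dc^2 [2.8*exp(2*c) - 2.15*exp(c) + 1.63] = (11.2*exp(c) - 2.15)*exp(c)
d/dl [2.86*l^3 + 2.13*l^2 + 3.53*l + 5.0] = 8.58*l^2 + 4.26*l + 3.53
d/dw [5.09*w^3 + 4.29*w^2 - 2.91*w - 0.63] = 15.27*w^2 + 8.58*w - 2.91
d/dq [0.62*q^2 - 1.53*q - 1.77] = 1.24*q - 1.53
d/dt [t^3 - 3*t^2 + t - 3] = 3*t^2 - 6*t + 1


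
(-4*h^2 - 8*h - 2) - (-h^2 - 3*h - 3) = -3*h^2 - 5*h + 1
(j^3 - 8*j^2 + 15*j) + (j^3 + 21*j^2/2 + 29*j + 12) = 2*j^3 + 5*j^2/2 + 44*j + 12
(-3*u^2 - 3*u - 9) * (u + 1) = -3*u^3 - 6*u^2 - 12*u - 9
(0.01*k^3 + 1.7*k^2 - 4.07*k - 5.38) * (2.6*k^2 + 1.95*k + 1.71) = 0.026*k^5 + 4.4395*k^4 - 7.2499*k^3 - 19.0175*k^2 - 17.4507*k - 9.1998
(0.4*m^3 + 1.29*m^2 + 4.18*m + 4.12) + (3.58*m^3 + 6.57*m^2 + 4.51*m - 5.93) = 3.98*m^3 + 7.86*m^2 + 8.69*m - 1.81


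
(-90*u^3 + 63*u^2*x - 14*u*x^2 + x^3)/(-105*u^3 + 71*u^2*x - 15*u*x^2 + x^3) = (-6*u + x)/(-7*u + x)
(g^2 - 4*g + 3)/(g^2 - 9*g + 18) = (g - 1)/(g - 6)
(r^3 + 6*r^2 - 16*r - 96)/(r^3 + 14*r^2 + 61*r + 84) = (r^2 + 2*r - 24)/(r^2 + 10*r + 21)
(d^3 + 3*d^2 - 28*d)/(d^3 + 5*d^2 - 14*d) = (d - 4)/(d - 2)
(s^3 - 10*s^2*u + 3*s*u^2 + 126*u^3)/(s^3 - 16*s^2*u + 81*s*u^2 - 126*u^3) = (s + 3*u)/(s - 3*u)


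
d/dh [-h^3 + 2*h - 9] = 2 - 3*h^2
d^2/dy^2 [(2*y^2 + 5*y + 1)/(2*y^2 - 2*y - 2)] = (7*y^3 + 9*y^2 + 12*y - 1)/(y^6 - 3*y^5 + 5*y^3 - 3*y - 1)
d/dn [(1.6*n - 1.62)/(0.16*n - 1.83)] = (4.883904 - 0.427008*n)/(0.16*n - 1.83)^3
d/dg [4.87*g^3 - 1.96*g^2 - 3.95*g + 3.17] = 14.61*g^2 - 3.92*g - 3.95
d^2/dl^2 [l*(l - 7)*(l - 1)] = 6*l - 16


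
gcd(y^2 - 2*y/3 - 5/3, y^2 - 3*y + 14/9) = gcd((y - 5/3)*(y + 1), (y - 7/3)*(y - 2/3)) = 1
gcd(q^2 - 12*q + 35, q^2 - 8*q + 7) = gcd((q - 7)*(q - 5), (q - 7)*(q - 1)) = q - 7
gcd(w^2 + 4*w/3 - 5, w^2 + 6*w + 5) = 1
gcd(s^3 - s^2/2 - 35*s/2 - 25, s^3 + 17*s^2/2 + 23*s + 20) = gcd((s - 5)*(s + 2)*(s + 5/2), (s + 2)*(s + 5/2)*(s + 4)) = s^2 + 9*s/2 + 5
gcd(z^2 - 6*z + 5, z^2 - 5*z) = z - 5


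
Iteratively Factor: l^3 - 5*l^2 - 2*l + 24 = (l + 2)*(l^2 - 7*l + 12) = (l - 4)*(l + 2)*(l - 3)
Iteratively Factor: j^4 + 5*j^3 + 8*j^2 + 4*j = (j + 1)*(j^3 + 4*j^2 + 4*j) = (j + 1)*(j + 2)*(j^2 + 2*j) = (j + 1)*(j + 2)^2*(j)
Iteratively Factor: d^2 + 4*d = (d + 4)*(d)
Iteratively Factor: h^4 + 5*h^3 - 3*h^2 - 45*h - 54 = (h + 2)*(h^3 + 3*h^2 - 9*h - 27) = (h + 2)*(h + 3)*(h^2 - 9) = (h - 3)*(h + 2)*(h + 3)*(h + 3)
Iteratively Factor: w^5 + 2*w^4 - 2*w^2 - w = (w - 1)*(w^4 + 3*w^3 + 3*w^2 + w) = (w - 1)*(w + 1)*(w^3 + 2*w^2 + w) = (w - 1)*(w + 1)^2*(w^2 + w) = (w - 1)*(w + 1)^3*(w)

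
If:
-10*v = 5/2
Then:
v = -1/4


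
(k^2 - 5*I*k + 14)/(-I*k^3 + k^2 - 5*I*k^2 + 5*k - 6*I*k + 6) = (I*k^2 + 5*k + 14*I)/(k^3 + k^2*(5 + I) + k*(6 + 5*I) + 6*I)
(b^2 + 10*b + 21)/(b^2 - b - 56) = (b + 3)/(b - 8)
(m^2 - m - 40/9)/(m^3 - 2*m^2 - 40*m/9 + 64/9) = (3*m + 5)/(3*m^2 + 2*m - 8)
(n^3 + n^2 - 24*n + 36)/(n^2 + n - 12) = (n^2 + 4*n - 12)/(n + 4)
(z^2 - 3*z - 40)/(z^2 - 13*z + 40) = (z + 5)/(z - 5)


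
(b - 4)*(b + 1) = b^2 - 3*b - 4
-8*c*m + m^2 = m*(-8*c + m)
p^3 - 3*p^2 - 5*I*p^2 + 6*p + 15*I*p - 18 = (p - 3)*(p - 6*I)*(p + I)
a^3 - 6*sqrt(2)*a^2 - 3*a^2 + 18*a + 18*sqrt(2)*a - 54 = (a - 3)*(a - 3*sqrt(2))^2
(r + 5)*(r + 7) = r^2 + 12*r + 35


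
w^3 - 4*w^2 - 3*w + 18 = (w - 3)^2*(w + 2)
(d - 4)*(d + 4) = d^2 - 16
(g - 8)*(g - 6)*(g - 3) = g^3 - 17*g^2 + 90*g - 144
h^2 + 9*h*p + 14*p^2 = (h + 2*p)*(h + 7*p)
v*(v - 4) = v^2 - 4*v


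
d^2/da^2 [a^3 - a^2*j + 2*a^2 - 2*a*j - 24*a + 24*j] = 6*a - 2*j + 4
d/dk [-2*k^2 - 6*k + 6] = -4*k - 6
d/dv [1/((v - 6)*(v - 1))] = (7 - 2*v)/(v^4 - 14*v^3 + 61*v^2 - 84*v + 36)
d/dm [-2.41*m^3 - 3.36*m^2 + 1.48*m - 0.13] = -7.23*m^2 - 6.72*m + 1.48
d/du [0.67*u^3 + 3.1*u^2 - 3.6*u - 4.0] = 2.01*u^2 + 6.2*u - 3.6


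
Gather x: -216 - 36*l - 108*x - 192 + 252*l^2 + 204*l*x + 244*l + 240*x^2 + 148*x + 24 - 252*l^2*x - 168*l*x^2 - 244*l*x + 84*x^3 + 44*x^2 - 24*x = 252*l^2 + 208*l + 84*x^3 + x^2*(284 - 168*l) + x*(-252*l^2 - 40*l + 16) - 384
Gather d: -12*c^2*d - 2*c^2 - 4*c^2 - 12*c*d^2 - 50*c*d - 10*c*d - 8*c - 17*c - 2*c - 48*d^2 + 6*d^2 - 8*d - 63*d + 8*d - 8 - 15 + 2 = -6*c^2 - 27*c + d^2*(-12*c - 42) + d*(-12*c^2 - 60*c - 63) - 21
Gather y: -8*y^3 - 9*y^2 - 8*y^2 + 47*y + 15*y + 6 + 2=-8*y^3 - 17*y^2 + 62*y + 8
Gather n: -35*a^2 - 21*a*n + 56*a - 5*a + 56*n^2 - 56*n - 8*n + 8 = -35*a^2 + 51*a + 56*n^2 + n*(-21*a - 64) + 8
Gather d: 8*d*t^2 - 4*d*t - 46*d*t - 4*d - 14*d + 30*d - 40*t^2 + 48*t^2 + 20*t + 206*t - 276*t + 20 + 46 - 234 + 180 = d*(8*t^2 - 50*t + 12) + 8*t^2 - 50*t + 12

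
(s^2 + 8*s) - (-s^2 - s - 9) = 2*s^2 + 9*s + 9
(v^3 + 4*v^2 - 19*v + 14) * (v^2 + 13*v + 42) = v^5 + 17*v^4 + 75*v^3 - 65*v^2 - 616*v + 588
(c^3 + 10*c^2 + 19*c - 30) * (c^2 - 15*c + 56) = c^5 - 5*c^4 - 75*c^3 + 245*c^2 + 1514*c - 1680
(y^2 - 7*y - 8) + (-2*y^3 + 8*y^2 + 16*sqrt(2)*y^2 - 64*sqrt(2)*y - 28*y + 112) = -2*y^3 + 9*y^2 + 16*sqrt(2)*y^2 - 64*sqrt(2)*y - 35*y + 104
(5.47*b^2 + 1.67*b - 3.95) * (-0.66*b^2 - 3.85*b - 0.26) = -3.6102*b^4 - 22.1617*b^3 - 5.2447*b^2 + 14.7733*b + 1.027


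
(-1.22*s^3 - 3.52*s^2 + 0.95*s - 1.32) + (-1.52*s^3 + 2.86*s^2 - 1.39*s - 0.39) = -2.74*s^3 - 0.66*s^2 - 0.44*s - 1.71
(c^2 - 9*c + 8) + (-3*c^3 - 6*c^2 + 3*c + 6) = -3*c^3 - 5*c^2 - 6*c + 14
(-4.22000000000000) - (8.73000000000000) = -12.9500000000000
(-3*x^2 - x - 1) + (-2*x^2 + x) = -5*x^2 - 1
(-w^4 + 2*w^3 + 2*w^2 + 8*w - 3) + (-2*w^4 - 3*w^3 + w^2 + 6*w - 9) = -3*w^4 - w^3 + 3*w^2 + 14*w - 12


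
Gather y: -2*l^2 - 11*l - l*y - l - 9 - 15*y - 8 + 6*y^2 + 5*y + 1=-2*l^2 - 12*l + 6*y^2 + y*(-l - 10) - 16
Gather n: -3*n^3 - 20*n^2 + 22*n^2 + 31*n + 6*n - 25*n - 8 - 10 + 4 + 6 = -3*n^3 + 2*n^2 + 12*n - 8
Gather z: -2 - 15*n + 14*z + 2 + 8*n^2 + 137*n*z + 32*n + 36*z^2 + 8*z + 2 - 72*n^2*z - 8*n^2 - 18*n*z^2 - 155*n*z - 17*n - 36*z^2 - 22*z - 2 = -18*n*z^2 + z*(-72*n^2 - 18*n)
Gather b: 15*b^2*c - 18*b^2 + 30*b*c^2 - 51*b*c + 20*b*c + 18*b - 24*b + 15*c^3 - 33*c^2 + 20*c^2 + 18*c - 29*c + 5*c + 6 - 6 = b^2*(15*c - 18) + b*(30*c^2 - 31*c - 6) + 15*c^3 - 13*c^2 - 6*c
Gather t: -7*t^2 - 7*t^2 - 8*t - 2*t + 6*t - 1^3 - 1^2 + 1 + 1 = -14*t^2 - 4*t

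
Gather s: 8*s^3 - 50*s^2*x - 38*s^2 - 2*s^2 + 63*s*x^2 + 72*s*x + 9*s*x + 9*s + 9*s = 8*s^3 + s^2*(-50*x - 40) + s*(63*x^2 + 81*x + 18)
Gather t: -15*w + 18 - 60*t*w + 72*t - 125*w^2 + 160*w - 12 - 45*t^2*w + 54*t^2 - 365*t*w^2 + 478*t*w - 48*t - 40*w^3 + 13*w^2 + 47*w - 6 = t^2*(54 - 45*w) + t*(-365*w^2 + 418*w + 24) - 40*w^3 - 112*w^2 + 192*w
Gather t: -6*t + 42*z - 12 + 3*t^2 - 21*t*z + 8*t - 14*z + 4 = 3*t^2 + t*(2 - 21*z) + 28*z - 8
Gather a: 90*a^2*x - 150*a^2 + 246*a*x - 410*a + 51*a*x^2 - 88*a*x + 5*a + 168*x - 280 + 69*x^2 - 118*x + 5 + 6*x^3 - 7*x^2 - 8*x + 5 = a^2*(90*x - 150) + a*(51*x^2 + 158*x - 405) + 6*x^3 + 62*x^2 + 42*x - 270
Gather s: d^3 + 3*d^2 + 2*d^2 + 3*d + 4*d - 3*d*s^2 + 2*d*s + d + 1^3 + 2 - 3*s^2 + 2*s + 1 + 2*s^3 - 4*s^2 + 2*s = d^3 + 5*d^2 + 8*d + 2*s^3 + s^2*(-3*d - 7) + s*(2*d + 4) + 4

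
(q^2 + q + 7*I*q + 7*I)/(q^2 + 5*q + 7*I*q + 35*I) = (q + 1)/(q + 5)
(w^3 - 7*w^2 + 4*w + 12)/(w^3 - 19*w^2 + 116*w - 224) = (w^3 - 7*w^2 + 4*w + 12)/(w^3 - 19*w^2 + 116*w - 224)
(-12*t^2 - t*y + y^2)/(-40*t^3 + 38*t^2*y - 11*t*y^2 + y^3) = (3*t + y)/(10*t^2 - 7*t*y + y^2)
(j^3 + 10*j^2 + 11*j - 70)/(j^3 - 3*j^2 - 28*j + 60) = (j + 7)/(j - 6)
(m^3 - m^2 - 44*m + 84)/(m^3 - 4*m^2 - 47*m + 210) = (m - 2)/(m - 5)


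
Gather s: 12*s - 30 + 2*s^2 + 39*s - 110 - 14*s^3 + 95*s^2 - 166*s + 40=-14*s^3 + 97*s^2 - 115*s - 100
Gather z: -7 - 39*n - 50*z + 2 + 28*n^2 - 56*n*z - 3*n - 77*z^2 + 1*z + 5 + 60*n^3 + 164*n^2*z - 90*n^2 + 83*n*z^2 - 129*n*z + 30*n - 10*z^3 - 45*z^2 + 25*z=60*n^3 - 62*n^2 - 12*n - 10*z^3 + z^2*(83*n - 122) + z*(164*n^2 - 185*n - 24)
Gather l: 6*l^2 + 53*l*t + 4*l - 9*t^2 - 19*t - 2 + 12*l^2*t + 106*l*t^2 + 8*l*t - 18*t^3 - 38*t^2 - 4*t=l^2*(12*t + 6) + l*(106*t^2 + 61*t + 4) - 18*t^3 - 47*t^2 - 23*t - 2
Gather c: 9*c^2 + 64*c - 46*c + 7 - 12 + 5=9*c^2 + 18*c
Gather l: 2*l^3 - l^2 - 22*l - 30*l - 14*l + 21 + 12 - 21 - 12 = 2*l^3 - l^2 - 66*l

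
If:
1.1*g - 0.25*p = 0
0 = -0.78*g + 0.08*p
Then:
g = 0.00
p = 0.00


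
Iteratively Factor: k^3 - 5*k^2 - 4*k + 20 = (k - 2)*(k^2 - 3*k - 10) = (k - 5)*(k - 2)*(k + 2)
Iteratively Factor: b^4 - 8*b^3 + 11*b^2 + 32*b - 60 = (b - 3)*(b^3 - 5*b^2 - 4*b + 20) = (b - 3)*(b + 2)*(b^2 - 7*b + 10) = (b - 3)*(b - 2)*(b + 2)*(b - 5)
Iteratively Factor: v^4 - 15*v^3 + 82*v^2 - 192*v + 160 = (v - 5)*(v^3 - 10*v^2 + 32*v - 32) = (v - 5)*(v - 4)*(v^2 - 6*v + 8) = (v - 5)*(v - 4)^2*(v - 2)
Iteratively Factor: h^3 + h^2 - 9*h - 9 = (h - 3)*(h^2 + 4*h + 3) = (h - 3)*(h + 1)*(h + 3)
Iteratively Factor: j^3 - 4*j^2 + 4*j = (j - 2)*(j^2 - 2*j) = j*(j - 2)*(j - 2)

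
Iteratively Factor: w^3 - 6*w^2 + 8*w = (w)*(w^2 - 6*w + 8) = w*(w - 2)*(w - 4)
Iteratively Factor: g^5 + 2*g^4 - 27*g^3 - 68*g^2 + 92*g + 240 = (g + 4)*(g^4 - 2*g^3 - 19*g^2 + 8*g + 60) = (g + 3)*(g + 4)*(g^3 - 5*g^2 - 4*g + 20) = (g - 2)*(g + 3)*(g + 4)*(g^2 - 3*g - 10) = (g - 2)*(g + 2)*(g + 3)*(g + 4)*(g - 5)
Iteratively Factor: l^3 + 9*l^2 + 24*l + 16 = (l + 4)*(l^2 + 5*l + 4) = (l + 4)^2*(l + 1)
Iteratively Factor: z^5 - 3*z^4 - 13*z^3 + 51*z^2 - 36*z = (z - 3)*(z^4 - 13*z^2 + 12*z) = (z - 3)^2*(z^3 + 3*z^2 - 4*z) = (z - 3)^2*(z - 1)*(z^2 + 4*z) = z*(z - 3)^2*(z - 1)*(z + 4)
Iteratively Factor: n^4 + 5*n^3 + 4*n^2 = (n)*(n^3 + 5*n^2 + 4*n) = n*(n + 1)*(n^2 + 4*n) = n^2*(n + 1)*(n + 4)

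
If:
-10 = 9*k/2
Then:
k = -20/9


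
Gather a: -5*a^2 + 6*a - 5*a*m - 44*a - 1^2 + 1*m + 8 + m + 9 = -5*a^2 + a*(-5*m - 38) + 2*m + 16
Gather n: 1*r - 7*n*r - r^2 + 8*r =-7*n*r - r^2 + 9*r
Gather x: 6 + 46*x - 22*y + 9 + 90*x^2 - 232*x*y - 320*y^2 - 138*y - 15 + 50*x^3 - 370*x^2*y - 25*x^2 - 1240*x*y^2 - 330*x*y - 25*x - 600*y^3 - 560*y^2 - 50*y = 50*x^3 + x^2*(65 - 370*y) + x*(-1240*y^2 - 562*y + 21) - 600*y^3 - 880*y^2 - 210*y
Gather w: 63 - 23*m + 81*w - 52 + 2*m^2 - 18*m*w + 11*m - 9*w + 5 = 2*m^2 - 12*m + w*(72 - 18*m) + 16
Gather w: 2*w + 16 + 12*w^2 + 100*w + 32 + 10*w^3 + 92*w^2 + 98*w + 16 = 10*w^3 + 104*w^2 + 200*w + 64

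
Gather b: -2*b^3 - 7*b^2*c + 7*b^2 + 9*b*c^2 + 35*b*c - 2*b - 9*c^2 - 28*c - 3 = -2*b^3 + b^2*(7 - 7*c) + b*(9*c^2 + 35*c - 2) - 9*c^2 - 28*c - 3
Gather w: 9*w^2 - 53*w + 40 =9*w^2 - 53*w + 40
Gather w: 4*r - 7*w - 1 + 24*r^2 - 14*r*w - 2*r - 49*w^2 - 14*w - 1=24*r^2 + 2*r - 49*w^2 + w*(-14*r - 21) - 2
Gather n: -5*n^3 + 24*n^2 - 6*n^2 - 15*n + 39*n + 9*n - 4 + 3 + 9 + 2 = -5*n^3 + 18*n^2 + 33*n + 10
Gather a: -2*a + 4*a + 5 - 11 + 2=2*a - 4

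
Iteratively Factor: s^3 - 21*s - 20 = (s + 4)*(s^2 - 4*s - 5) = (s - 5)*(s + 4)*(s + 1)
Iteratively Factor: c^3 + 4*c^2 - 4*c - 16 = (c + 2)*(c^2 + 2*c - 8) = (c - 2)*(c + 2)*(c + 4)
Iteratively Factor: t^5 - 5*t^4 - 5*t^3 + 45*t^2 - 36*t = (t - 4)*(t^4 - t^3 - 9*t^2 + 9*t) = (t - 4)*(t - 1)*(t^3 - 9*t) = (t - 4)*(t - 3)*(t - 1)*(t^2 + 3*t) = t*(t - 4)*(t - 3)*(t - 1)*(t + 3)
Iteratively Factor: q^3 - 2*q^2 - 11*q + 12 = (q - 1)*(q^2 - q - 12) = (q - 4)*(q - 1)*(q + 3)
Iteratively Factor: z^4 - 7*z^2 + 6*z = (z)*(z^3 - 7*z + 6) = z*(z - 1)*(z^2 + z - 6) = z*(z - 1)*(z + 3)*(z - 2)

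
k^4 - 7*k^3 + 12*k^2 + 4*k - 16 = (k - 4)*(k - 2)^2*(k + 1)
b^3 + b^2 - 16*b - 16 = (b - 4)*(b + 1)*(b + 4)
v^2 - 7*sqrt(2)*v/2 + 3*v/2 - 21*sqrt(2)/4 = (v + 3/2)*(v - 7*sqrt(2)/2)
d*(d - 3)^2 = d^3 - 6*d^2 + 9*d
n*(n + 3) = n^2 + 3*n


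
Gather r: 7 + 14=21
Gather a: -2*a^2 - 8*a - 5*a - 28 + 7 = -2*a^2 - 13*a - 21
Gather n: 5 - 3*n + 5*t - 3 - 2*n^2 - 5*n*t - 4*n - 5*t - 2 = -2*n^2 + n*(-5*t - 7)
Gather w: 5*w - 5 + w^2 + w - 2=w^2 + 6*w - 7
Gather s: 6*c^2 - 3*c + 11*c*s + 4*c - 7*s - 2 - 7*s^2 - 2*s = 6*c^2 + c - 7*s^2 + s*(11*c - 9) - 2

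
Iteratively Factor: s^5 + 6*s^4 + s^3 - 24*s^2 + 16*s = (s - 1)*(s^4 + 7*s^3 + 8*s^2 - 16*s) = s*(s - 1)*(s^3 + 7*s^2 + 8*s - 16) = s*(s - 1)*(s + 4)*(s^2 + 3*s - 4) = s*(s - 1)*(s + 4)^2*(s - 1)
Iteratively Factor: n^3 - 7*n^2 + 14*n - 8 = (n - 4)*(n^2 - 3*n + 2) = (n - 4)*(n - 2)*(n - 1)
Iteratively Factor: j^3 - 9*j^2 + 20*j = (j - 4)*(j^2 - 5*j) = (j - 5)*(j - 4)*(j)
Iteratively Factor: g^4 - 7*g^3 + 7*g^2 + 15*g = (g - 3)*(g^3 - 4*g^2 - 5*g) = (g - 3)*(g + 1)*(g^2 - 5*g) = (g - 5)*(g - 3)*(g + 1)*(g)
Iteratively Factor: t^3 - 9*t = (t - 3)*(t^2 + 3*t) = t*(t - 3)*(t + 3)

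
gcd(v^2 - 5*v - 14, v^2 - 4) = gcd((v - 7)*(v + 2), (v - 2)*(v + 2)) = v + 2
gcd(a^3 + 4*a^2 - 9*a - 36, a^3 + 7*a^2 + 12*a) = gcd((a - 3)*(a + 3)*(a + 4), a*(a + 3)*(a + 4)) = a^2 + 7*a + 12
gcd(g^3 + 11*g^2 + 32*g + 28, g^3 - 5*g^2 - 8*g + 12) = g + 2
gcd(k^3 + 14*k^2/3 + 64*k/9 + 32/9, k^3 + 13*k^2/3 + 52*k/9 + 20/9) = k + 2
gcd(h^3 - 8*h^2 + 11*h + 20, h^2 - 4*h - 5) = h^2 - 4*h - 5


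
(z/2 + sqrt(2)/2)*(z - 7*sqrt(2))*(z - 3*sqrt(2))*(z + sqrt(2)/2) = z^4/2 - 17*sqrt(2)*z^3/4 + 13*z^2/2 + 53*sqrt(2)*z/2 + 21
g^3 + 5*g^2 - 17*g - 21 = (g - 3)*(g + 1)*(g + 7)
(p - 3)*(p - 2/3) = p^2 - 11*p/3 + 2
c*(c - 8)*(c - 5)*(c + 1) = c^4 - 12*c^3 + 27*c^2 + 40*c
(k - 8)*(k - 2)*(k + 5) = k^3 - 5*k^2 - 34*k + 80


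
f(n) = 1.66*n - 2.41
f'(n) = 1.66000000000000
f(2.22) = 1.28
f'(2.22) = 1.66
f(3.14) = 2.80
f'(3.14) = 1.66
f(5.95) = 7.47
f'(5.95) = 1.66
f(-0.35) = -2.99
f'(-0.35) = 1.66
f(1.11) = -0.57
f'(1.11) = 1.66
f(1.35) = -0.17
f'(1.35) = 1.66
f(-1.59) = -5.05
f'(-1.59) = 1.66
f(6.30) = 8.05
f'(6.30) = 1.66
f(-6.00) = -12.37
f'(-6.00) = 1.66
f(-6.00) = -12.37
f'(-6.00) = 1.66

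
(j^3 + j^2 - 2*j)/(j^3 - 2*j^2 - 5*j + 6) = j/(j - 3)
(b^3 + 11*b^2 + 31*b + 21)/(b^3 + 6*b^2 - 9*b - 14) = (b + 3)/(b - 2)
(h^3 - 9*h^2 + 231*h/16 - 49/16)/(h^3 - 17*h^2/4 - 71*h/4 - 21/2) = (16*h^2 - 32*h + 7)/(4*(4*h^2 + 11*h + 6))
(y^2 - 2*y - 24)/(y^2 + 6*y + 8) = (y - 6)/(y + 2)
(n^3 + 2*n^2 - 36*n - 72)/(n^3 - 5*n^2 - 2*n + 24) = (n^2 - 36)/(n^2 - 7*n + 12)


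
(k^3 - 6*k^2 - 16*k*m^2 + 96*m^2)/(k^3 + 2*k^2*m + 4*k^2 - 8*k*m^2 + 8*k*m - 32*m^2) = (k^2 - 4*k*m - 6*k + 24*m)/(k^2 - 2*k*m + 4*k - 8*m)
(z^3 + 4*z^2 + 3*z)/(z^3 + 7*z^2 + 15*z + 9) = z/(z + 3)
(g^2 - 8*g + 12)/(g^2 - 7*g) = (g^2 - 8*g + 12)/(g*(g - 7))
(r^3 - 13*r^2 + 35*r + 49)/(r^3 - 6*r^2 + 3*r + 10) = (r^2 - 14*r + 49)/(r^2 - 7*r + 10)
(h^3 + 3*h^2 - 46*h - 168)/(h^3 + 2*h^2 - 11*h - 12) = (h^2 - h - 42)/(h^2 - 2*h - 3)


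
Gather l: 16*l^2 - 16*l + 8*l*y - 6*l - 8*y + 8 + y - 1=16*l^2 + l*(8*y - 22) - 7*y + 7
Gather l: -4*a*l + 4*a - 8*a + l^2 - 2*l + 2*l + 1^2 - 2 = -4*a*l - 4*a + l^2 - 1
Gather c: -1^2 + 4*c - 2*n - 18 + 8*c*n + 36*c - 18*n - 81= c*(8*n + 40) - 20*n - 100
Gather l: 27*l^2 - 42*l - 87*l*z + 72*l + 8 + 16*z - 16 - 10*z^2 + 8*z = 27*l^2 + l*(30 - 87*z) - 10*z^2 + 24*z - 8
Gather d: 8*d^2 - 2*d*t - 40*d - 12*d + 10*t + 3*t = 8*d^2 + d*(-2*t - 52) + 13*t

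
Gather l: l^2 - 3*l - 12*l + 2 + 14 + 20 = l^2 - 15*l + 36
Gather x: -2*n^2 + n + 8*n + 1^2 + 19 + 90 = -2*n^2 + 9*n + 110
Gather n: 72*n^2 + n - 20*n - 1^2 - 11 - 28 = 72*n^2 - 19*n - 40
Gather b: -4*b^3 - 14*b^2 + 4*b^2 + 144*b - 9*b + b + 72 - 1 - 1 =-4*b^3 - 10*b^2 + 136*b + 70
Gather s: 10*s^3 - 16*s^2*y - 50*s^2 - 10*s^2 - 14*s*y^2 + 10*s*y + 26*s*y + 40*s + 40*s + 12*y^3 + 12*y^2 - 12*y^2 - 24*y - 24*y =10*s^3 + s^2*(-16*y - 60) + s*(-14*y^2 + 36*y + 80) + 12*y^3 - 48*y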